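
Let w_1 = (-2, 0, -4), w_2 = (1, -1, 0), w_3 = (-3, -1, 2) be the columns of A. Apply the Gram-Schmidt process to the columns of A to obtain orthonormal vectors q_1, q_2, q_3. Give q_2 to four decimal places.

w_1 = (-2, 0, -4); ‖w_1‖ = 4.4721, so q_1 = (-0.4472, 0.0000, -0.8944).
q_1·w_2 = (-0.4472)·1 + 0.0000·(-1) + (-0.8944)·0 = -0.4472.
u_2 = w_2 + 0.4472·q_1 = (0.8000, -1.0000, -0.4000).
‖u_2‖ = 1.3416, so q_2 = (0.5963, -0.7454, -0.2981).

q_2 = (0.5963, -0.7454, -0.2981)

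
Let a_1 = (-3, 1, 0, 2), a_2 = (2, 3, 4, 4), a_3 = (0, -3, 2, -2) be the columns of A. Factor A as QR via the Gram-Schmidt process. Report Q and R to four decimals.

q_1 = a_1/‖a_1‖ = (-3, 1, 0, 2)/3.7417 = (-0.8018, 0.2673, 0.0000, 0.5345).
r_{12} = q_1·a_2 = 1.3363.
u_2 = a_2 − 1.3363·q_1 = (3.0714, 2.6429, 4.0000, 3.2857).
‖u_2‖ = 6.5738, so q_2 = (0.4672, 0.4020, 0.6085, 0.4998).
r_{13} = q_1·a_3 = -1.8708; r_{23} = q_2·a_3 = -0.9888.
u_3 = a_3 + 1.8708·q_1 + 0.9888·q_2 = (-1.0380, -2.1025, 2.6017, -0.5058).
‖u_3‖ = 3.5387, so q_3 = (-0.2933, -0.5941, 0.7352, -0.1429).

Q = [[-0.8018, 0.4672, -0.2933], [0.2673, 0.4020, -0.5941], [0.0000, 0.6085, 0.7352], [0.5345, 0.4998, -0.1429]], R = [[3.7417, 1.3363, -1.8708], [0.0000, 6.5738, -0.9888], [0.0000, 0.0000, 3.5387]]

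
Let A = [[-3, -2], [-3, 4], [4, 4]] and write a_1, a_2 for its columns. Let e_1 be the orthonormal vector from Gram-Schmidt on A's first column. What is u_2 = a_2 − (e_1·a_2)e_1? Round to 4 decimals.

a_1 = (-3, -3, 4); ‖a_1‖ = 5.8310, so e_1 = (-0.5145, -0.5145, 0.6860).
e_1·a_2 = (-0.5145)·(-2) + (-0.5145)·4 + 0.6860·4 = 1.7150.
u_2 = a_2 − 1.7150·e_1 = (-1.1176, 4.8824, 2.8235).

u_2 = (-1.1176, 4.8824, 2.8235)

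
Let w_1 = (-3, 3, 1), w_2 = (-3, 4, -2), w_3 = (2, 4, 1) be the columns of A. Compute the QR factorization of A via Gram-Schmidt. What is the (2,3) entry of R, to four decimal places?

r_{23} = 0.3162

w_1 = (-3, 3, 1); ‖w_1‖ = 4.3589, so q_1 = (-0.6882, 0.6882, 0.2294).
q_1·w_2 = (-0.6882)·(-3) + 0.6882·4 + 0.2294·(-2) = 4.3589.
u_2 = w_2 − 4.3589·q_1 = (0.0000, 1.0000, -3.0000).
‖u_2‖ = 3.1623, so q_2 = (0.0000, 0.3162, -0.9487).
r_{23} = q_2·w_3 = 0.3162.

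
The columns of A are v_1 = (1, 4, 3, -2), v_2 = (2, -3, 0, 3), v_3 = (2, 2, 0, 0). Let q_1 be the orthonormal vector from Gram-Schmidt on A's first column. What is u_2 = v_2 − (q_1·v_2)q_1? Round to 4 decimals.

v_1 = (1, 4, 3, -2); ‖v_1‖ = 5.4772, so q_1 = (0.1826, 0.7303, 0.5477, -0.3651).
q_1·v_2 = 0.1826·2 + 0.7303·(-3) + 0.5477·0 + (-0.3651)·3 = -2.9212.
u_2 = v_2 + 2.9212·q_1 = (2.5333, -0.8667, 1.6000, 1.9333).

u_2 = (2.5333, -0.8667, 1.6000, 1.9333)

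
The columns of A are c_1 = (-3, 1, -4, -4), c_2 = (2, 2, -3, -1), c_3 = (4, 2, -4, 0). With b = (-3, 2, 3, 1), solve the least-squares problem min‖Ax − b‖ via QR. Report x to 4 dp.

c_1 = (-3, 1, -4, -4); ‖c_1‖ = 6.4807, so q_1 = (-0.4629, 0.1543, -0.6172, -0.6172).
q_1·c_2 = (-0.4629)·2 + 0.1543·2 + (-0.6172)·(-3) + (-0.6172)·(-1) = 1.8516.
u_2 = c_2 − 1.8516·q_1 = (2.8571, 1.7143, -1.8571, 0.1429).
‖u_2‖ = 3.8173, so q_2 = (0.7485, 0.4491, -0.4865, 0.0374).
q_1·c_3 = (-0.4629)·4 + 0.1543·2 + (-0.6172)·(-4) + (-0.6172)·0 = 0.9258; q_2·c_3 = 0.7485·4 + 0.4491·2 + (-0.4865)·(-4) + 0.0374·0 = 5.8382.
u_3 = c_3 − 0.9258·q_1 − 5.8382·q_2 = (0.0588, -0.7647, -0.5882, 0.3529).
‖u_3‖ = 1.0290, so q_3 = (0.0572, -0.7432, -0.5717, 0.3430).
Qᵀb = (-0.7715, -2.7694, -3.0298).
Back-substitute: x_3 = -3.0298/1.0290 = -2.9444.
x_2 = (-2.7694 − 5.8382·(-2.9444))/3.8173 = 3.7778.
x_1 = (-0.7715 − 1.8516·3.7778 − 0.9258·(-2.9444))/6.4807 = -0.7778.

x = (-0.7778, 3.7778, -2.9444)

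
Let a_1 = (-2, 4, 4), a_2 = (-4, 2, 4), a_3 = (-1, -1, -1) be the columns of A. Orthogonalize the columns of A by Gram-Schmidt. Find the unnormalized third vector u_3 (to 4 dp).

u_3 = (-0.3529, 0.3529, -0.5294)

q_1 = a_1/‖a_1‖ = (-2, 4, 4)/6.0000 = (-0.3333, 0.6667, 0.6667).
r_{12} = q_1·a_2 = 5.3333.
u_2 = a_2 − 5.3333·q_1 = (-2.2222, -1.5556, 0.4444).
‖u_2‖ = 2.7487, so q_2 = (-0.8085, -0.5659, 0.1617).
r_{13} = q_1·a_3 = -1.0000; r_{23} = q_2·a_3 = 1.2127.
u_3 = a_3 + 1.0000·q_1 − 1.2127·q_2 = (-0.3529, 0.3529, -0.5294).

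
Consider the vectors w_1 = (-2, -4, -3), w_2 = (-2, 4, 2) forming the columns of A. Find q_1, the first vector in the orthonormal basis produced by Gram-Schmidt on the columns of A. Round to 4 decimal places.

q_1 = (-0.3714, -0.7428, -0.5571)

w_1 = (-2, -4, -3); ‖w_1‖ = 5.3852, so q_1 = (-0.3714, -0.7428, -0.5571).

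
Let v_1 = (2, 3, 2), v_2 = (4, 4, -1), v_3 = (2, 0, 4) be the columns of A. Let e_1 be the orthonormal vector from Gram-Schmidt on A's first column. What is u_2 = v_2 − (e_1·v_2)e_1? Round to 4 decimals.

v_1 = (2, 3, 2); ‖v_1‖ = 4.1231, so e_1 = (0.4851, 0.7276, 0.4851).
e_1·v_2 = 0.4851·4 + 0.7276·4 + 0.4851·(-1) = 4.3656.
u_2 = v_2 − 4.3656·e_1 = (1.8824, 0.8235, -3.1176).

u_2 = (1.8824, 0.8235, -3.1176)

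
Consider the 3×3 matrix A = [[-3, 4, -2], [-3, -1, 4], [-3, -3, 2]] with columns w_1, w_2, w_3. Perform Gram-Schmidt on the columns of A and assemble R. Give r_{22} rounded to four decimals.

q_1 = w_1/‖w_1‖ = (-3, -3, -3)/5.1962 = (-0.5774, -0.5774, -0.5774).
r_{12} = q_1·w_2 = 0.0000.
u_2 = w_2 + 0.0000·q_1 = (4.0000, -1.0000, -3.0000).
r_{22} = ‖u_2‖ = 5.0990.

r_{22} = 5.0990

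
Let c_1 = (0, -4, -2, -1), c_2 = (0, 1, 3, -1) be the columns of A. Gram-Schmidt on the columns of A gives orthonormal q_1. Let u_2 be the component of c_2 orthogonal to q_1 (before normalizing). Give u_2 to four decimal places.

q_1 = c_1/‖c_1‖ = (0, -4, -2, -1)/4.5826 = (0.0000, -0.8729, -0.4364, -0.2182).
r_{12} = q_1·c_2 = -1.9640.
u_2 = c_2 + 1.9640·q_1 = (0.0000, -0.7143, 2.1429, -1.4286).

u_2 = (0.0000, -0.7143, 2.1429, -1.4286)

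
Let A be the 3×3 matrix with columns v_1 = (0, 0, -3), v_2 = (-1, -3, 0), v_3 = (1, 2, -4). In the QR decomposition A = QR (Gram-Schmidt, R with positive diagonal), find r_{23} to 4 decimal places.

e_1 = v_1/‖v_1‖ = (0, 0, -3)/3.0000 = (0.0000, 0.0000, -1.0000).
r_{12} = e_1·v_2 = 0.0000.
u_2 = v_2 + 0.0000·e_1 = (-1.0000, -3.0000, 0.0000).
‖u_2‖ = 3.1623, so e_2 = (-0.3162, -0.9487, 0.0000).
r_{23} = e_2·v_3 = -2.2136.

r_{23} = -2.2136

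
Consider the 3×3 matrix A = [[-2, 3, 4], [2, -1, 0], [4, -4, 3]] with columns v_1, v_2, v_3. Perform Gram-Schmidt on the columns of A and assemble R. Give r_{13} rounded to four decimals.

r_{13} = 0.8165

v_1 = (-2, 2, 4); ‖v_1‖ = 4.8990, so q_1 = (-0.4082, 0.4082, 0.8165).
r_{13} = q_1·v_3 = 0.8165.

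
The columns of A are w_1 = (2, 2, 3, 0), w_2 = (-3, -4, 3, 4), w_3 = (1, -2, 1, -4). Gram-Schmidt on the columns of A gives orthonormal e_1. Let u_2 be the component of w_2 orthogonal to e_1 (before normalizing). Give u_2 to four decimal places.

w_1 = (2, 2, 3, 0); ‖w_1‖ = 4.1231, so e_1 = (0.4851, 0.4851, 0.7276, 0.0000).
e_1·w_2 = 0.4851·(-3) + 0.4851·(-4) + 0.7276·3 + 0.0000·4 = -1.2127.
u_2 = w_2 + 1.2127·e_1 = (-2.4118, -3.4118, 3.8824, 4.0000).

u_2 = (-2.4118, -3.4118, 3.8824, 4.0000)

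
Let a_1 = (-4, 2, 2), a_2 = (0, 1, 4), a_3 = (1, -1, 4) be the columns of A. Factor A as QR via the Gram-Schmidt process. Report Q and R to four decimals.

Q = [[-0.8165, 0.4652, -0.3419], [0.4082, 0.0465, -0.9117], [0.4082, 0.8840, 0.2279]], R = [[4.8990, 2.0412, 0.4082], [0.0000, 3.5824, 3.9546], [0.0000, 0.0000, 1.4815]]

q_1 = a_1/‖a_1‖ = (-4, 2, 2)/4.8990 = (-0.8165, 0.4082, 0.4082).
r_{12} = q_1·a_2 = 2.0412.
u_2 = a_2 − 2.0412·q_1 = (1.6667, 0.1667, 3.1667).
‖u_2‖ = 3.5824, so q_2 = (0.4652, 0.0465, 0.8840).
r_{13} = q_1·a_3 = 0.4082; r_{23} = q_2·a_3 = 3.9546.
u_3 = a_3 − 0.4082·q_1 − 3.9546·q_2 = (-0.5065, -1.3506, 0.3377).
‖u_3‖ = 1.4815, so q_3 = (-0.3419, -0.9117, 0.2279).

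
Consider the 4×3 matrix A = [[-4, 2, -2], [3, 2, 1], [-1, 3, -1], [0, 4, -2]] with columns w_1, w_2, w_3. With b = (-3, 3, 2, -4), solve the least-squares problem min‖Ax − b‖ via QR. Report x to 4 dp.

w_1 = (-4, 3, -1, 0); ‖w_1‖ = 5.0990, so e_1 = (-0.7845, 0.5883, -0.1961, 0.0000).
e_1·w_2 = (-0.7845)·2 + 0.5883·2 + (-0.1961)·3 + 0.0000·4 = -0.9806.
u_2 = w_2 + 0.9806·e_1 = (1.2308, 2.5769, 2.8077, 4.0000).
‖u_2‖ = 5.6603, so e_2 = (0.2174, 0.4553, 0.4960, 0.7067).
e_1·w_3 = (-0.7845)·(-2) + 0.5883·1 + (-0.1961)·(-1) + 0.0000·(-2) = 2.3534; e_2·w_3 = 0.2174·(-2) + 0.4553·1 + 0.4960·(-1) + 0.7067·(-2) = -1.8890.
u_3 = w_3 − 2.3534·e_1 + 1.8890·e_2 = (0.2569, 0.4754, 0.3986, -0.6651).
‖u_3‖ = 0.9451, so e_3 = (0.2718, 0.5030, 0.4217, -0.7037).
Qᵀb = (3.7262, -1.1212, 4.3519).
Back-substitute: x_3 = 4.3519/0.9451 = 4.6048.
x_2 = (-1.1212 + 1.8890·4.6048)/5.6603 = 1.3387.
x_1 = (3.7262 + 0.9806·1.3387 − 2.3534·4.6048)/5.0990 = -1.1371.

x = (-1.1371, 1.3387, 4.6048)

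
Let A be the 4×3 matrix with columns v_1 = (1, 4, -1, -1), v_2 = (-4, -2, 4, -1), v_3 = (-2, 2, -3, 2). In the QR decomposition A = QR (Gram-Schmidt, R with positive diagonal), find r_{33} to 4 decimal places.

r_{33} = 4.1983

v_1 = (1, 4, -1, -1); ‖v_1‖ = 4.3589, so q_1 = (0.2294, 0.9177, -0.2294, -0.2294).
q_1·v_2 = 0.2294·(-4) + 0.9177·(-2) + (-0.2294)·4 + (-0.2294)·(-1) = -3.4412.
u_2 = v_2 + 3.4412·q_1 = (-3.2105, 1.1579, 3.2105, -1.7895).
‖u_2‖ = 5.0158, so q_2 = (-0.6401, 0.2309, 0.6401, -0.3568).
q_1·v_3 = 0.2294·(-2) + 0.9177·2 + (-0.2294)·(-3) + (-0.2294)·2 = 1.6059; q_2·v_3 = (-0.6401)·(-2) + 0.2309·2 + 0.6401·(-3) + (-0.3568)·2 = -0.8919.
u_3 = v_3 − 1.6059·q_1 + 0.8919·q_2 = (-2.9393, 0.7322, -2.0607, 2.0502).
r_{33} = ‖u_3‖ = 4.1983.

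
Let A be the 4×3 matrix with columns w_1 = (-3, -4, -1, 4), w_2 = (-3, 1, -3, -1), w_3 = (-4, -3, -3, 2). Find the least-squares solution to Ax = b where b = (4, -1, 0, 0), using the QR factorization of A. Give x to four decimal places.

x = (-1.9778, -2.1685, 2.3926)

w_1 = (-3, -4, -1, 4); ‖w_1‖ = 6.4807, so q_1 = (-0.4629, -0.6172, -0.1543, 0.6172).
q_1·w_2 = (-0.4629)·(-3) + (-0.6172)·1 + (-0.1543)·(-3) + 0.6172·(-1) = 0.6172.
u_2 = w_2 − 0.6172·q_1 = (-2.7143, 1.3810, -2.9048, -1.3810).
‖u_2‖ = 4.4293, so q_2 = (-0.6128, 0.3118, -0.6558, -0.3118).
q_1·w_3 = (-0.4629)·(-4) + (-0.6172)·(-3) + (-0.1543)·(-3) + 0.6172·2 = 5.4006; q_2·w_3 = (-0.6128)·(-4) + 0.3118·(-3) + (-0.6558)·(-3) + (-0.3118)·2 = 2.8597.
u_3 = w_3 − 5.4006·q_1 − 2.8597·q_2 = (0.2524, -0.5583, -0.2913, -0.4417).
‖u_3‖ = 0.8095, so q_3 = (0.3118, -0.6896, -0.3598, -0.5457).
Qᵀb = (-1.2344, -2.7630, 1.9369).
Back-substitute: x_3 = 1.9369/0.8095 = 2.3926.
x_2 = (-2.7630 − 2.8597·2.3926)/4.4293 = -2.1685.
x_1 = (-1.2344 − 0.6172·(-2.1685) − 5.4006·2.3926)/6.4807 = -1.9778.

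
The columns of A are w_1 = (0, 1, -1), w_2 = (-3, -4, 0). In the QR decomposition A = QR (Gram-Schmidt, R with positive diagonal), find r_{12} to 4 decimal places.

r_{12} = -2.8284

q_1 = w_1/‖w_1‖ = (0, 1, -1)/1.4142 = (0.0000, 0.7071, -0.7071).
r_{12} = q_1·w_2 = -2.8284.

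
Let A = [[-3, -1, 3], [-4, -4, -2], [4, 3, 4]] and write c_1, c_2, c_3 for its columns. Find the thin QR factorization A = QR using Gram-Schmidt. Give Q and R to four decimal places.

Q = [[-0.4685, 0.7925, 0.3904], [-0.6247, -0.6096, 0.4880], [0.6247, -0.0152, 0.7807]], R = [[6.4031, 4.8414, 2.3426], [0.0000, 1.6003, 3.5359], [0.0000, 0.0000, 3.3181]]

q_1 = c_1/‖c_1‖ = (-3, -4, 4)/6.4031 = (-0.4685, -0.6247, 0.6247).
r_{12} = q_1·c_2 = 4.8414.
u_2 = c_2 − 4.8414·q_1 = (1.2683, -0.9756, -0.0244).
‖u_2‖ = 1.6003, so q_2 = (0.7925, -0.6096, -0.0152).
r_{13} = q_1·c_3 = 2.3426; r_{23} = q_2·c_3 = 3.5359.
u_3 = c_3 − 2.3426·q_1 − 3.5359·q_2 = (1.2952, 1.6190, 2.5905).
‖u_3‖ = 3.3181, so q_3 = (0.3904, 0.4880, 0.7807).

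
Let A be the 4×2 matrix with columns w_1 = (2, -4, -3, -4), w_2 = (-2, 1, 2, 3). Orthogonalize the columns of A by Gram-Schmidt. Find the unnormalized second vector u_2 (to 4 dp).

u_2 = (-0.8444, -1.3111, 0.2667, 0.6889)

w_1 = (2, -4, -3, -4); ‖w_1‖ = 6.7082, so q_1 = (0.2981, -0.5963, -0.4472, -0.5963).
q_1·w_2 = 0.2981·(-2) + (-0.5963)·1 + (-0.4472)·2 + (-0.5963)·3 = -3.8759.
u_2 = w_2 + 3.8759·q_1 = (-0.8444, -1.3111, 0.2667, 0.6889).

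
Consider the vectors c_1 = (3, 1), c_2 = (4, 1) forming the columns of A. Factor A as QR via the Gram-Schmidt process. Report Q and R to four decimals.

Q = [[0.9487, 0.3162], [0.3162, -0.9487]], R = [[3.1623, 4.1110], [0.0000, 0.3162]]

c_1 = (3, 1); ‖c_1‖ = 3.1623, so q_1 = (0.9487, 0.3162).
q_1·c_2 = 0.9487·4 + 0.3162·1 = 4.1110.
u_2 = c_2 − 4.1110·q_1 = (0.1000, -0.3000).
‖u_2‖ = 0.3162, so q_2 = (0.3162, -0.9487).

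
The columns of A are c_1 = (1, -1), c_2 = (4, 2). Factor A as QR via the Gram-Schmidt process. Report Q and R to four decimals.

Q = [[0.7071, 0.7071], [-0.7071, 0.7071]], R = [[1.4142, 1.4142], [0.0000, 4.2426]]

c_1 = (1, -1); ‖c_1‖ = 1.4142, so q_1 = (0.7071, -0.7071).
q_1·c_2 = 0.7071·4 + (-0.7071)·2 = 1.4142.
u_2 = c_2 − 1.4142·q_1 = (3.0000, 3.0000).
‖u_2‖ = 4.2426, so q_2 = (0.7071, 0.7071).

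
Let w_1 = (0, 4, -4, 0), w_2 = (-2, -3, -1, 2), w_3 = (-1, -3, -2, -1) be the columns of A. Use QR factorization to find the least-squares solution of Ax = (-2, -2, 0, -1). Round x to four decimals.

w_1 = (0, 4, -4, 0); ‖w_1‖ = 5.6569, so e_1 = (0.0000, 0.7071, -0.7071, 0.0000).
e_1·w_2 = 0.0000·(-2) + 0.7071·(-3) + (-0.7071)·(-1) + 0.0000·2 = -1.4142.
u_2 = w_2 + 1.4142·e_1 = (-2.0000, -2.0000, -2.0000, 2.0000).
‖u_2‖ = 4.0000, so e_2 = (-0.5000, -0.5000, -0.5000, 0.5000).
e_1·w_3 = 0.0000·(-1) + 0.7071·(-3) + (-0.7071)·(-2) + 0.0000·(-1) = -0.7071; e_2·w_3 = (-0.5000)·(-1) + (-0.5000)·(-3) + (-0.5000)·(-2) + 0.5000·(-1) = 2.5000.
u_3 = w_3 + 0.7071·e_1 − 2.5000·e_2 = (0.2500, -1.2500, -1.2500, -2.2500).
‖u_3‖ = 2.8723, so e_3 = (0.0870, -0.4352, -0.4352, -0.7833).
Qᵀb = (-1.4142, 1.5000, 1.4797).
Back-substitute: x_3 = 1.4797/2.8723 = 0.5152.
x_2 = (1.5000 − 2.5000·0.5152)/4.0000 = 0.0530.
x_1 = (-1.4142 + 1.4142·0.0530 + 0.7071·0.5152)/5.6569 = -0.1723.

x = (-0.1723, 0.0530, 0.5152)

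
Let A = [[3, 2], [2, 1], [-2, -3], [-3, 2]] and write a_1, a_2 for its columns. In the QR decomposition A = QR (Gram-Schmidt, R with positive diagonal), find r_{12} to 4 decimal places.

a_1 = (3, 2, -2, -3); ‖a_1‖ = 5.0990, so e_1 = (0.5883, 0.3922, -0.3922, -0.5883).
r_{12} = e_1·a_2 = 1.5689.

r_{12} = 1.5689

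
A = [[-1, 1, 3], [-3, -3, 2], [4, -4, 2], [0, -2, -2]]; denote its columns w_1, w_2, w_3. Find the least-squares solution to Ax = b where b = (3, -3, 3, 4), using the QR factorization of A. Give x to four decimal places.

w_1 = (-1, -3, 4, 0); ‖w_1‖ = 5.0990, so e_1 = (-0.1961, -0.5883, 0.7845, 0.0000).
e_1·w_2 = (-0.1961)·1 + (-0.5883)·(-3) + 0.7845·(-4) + 0.0000·(-2) = -1.5689.
u_2 = w_2 + 1.5689·e_1 = (0.6923, -3.9231, -2.7692, -2.0000).
‖u_2‖ = 5.2477, so e_2 = (0.1319, -0.7476, -0.5277, -0.3811).
e_1·w_3 = (-0.1961)·3 + (-0.5883)·2 + 0.7845·2 + 0.0000·(-2) = -0.1961; e_2·w_3 = 0.1319·3 + (-0.7476)·2 + (-0.5277)·2 + (-0.3811)·(-2) = -1.3925.
u_3 = w_3 + 0.1961·e_1 + 1.3925·e_2 = (3.1453, 0.8436, 1.4190, -2.5307).
‖u_3‖ = 4.3615, so e_3 = (0.7211, 0.1934, 0.3253, -0.5802).
Qᵀb = (3.5301, -0.4691, 0.2382).
Back-substitute: x_3 = 0.2382/4.3615 = 0.0546.
x_2 = (-0.4691 + 1.3925·0.0546)/5.2477 = -0.0749.
x_1 = (3.5301 + 1.5689·(-0.0749) + 0.1961·0.0546)/5.0990 = 0.6714.

x = (0.6714, -0.0749, 0.0546)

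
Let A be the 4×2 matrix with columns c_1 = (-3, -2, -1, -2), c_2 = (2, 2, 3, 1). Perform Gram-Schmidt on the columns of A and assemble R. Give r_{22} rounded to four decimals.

r_{22} = 2.3452

c_1 = (-3, -2, -1, -2); ‖c_1‖ = 4.2426, so q_1 = (-0.7071, -0.4714, -0.2357, -0.4714).
q_1·c_2 = (-0.7071)·2 + (-0.4714)·2 + (-0.2357)·3 + (-0.4714)·1 = -3.5355.
u_2 = c_2 + 3.5355·q_1 = (-0.5000, 0.3333, 2.1667, -0.6667).
r_{22} = ‖u_2‖ = 2.3452.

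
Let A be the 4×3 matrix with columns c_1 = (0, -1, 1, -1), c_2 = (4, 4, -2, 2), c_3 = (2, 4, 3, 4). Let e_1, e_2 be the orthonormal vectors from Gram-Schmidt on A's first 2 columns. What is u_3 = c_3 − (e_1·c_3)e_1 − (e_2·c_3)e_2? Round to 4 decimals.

u_3 = (-0.7143, 1.4286, 4.2143, 2.7857)

e_1 = c_1/‖c_1‖ = (0, -1, 1, -1)/1.7321 = (0.0000, -0.5774, 0.5774, -0.5774).
r_{12} = e_1·c_2 = -4.6188.
u_2 = c_2 + 4.6188·e_1 = (4.0000, 1.3333, 0.6667, -0.6667).
‖u_2‖ = 4.3205, so e_2 = (0.9258, 0.3086, 0.1543, -0.1543).
r_{13} = e_1·c_3 = -2.8868; r_{23} = e_2·c_3 = 2.9318.
u_3 = c_3 + 2.8868·e_1 − 2.9318·e_2 = (-0.7143, 1.4286, 4.2143, 2.7857).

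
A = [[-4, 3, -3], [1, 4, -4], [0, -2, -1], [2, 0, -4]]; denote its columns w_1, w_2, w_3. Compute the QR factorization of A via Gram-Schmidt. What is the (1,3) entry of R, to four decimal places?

q_1 = w_1/‖w_1‖ = (-4, 1, 0, 2)/4.5826 = (-0.8729, 0.2182, 0.0000, 0.4364).
r_{13} = q_1·w_3 = 0.0000.

r_{13} = 0.0000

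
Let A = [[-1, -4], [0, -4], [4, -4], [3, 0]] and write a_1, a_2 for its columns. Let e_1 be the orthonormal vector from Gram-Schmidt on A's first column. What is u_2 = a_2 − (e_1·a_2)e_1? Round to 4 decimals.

u_2 = (-4.4615, -4.0000, -2.1538, 1.3846)

a_1 = (-1, 0, 4, 3); ‖a_1‖ = 5.0990, so e_1 = (-0.1961, 0.0000, 0.7845, 0.5883).
e_1·a_2 = (-0.1961)·(-4) + 0.0000·(-4) + 0.7845·(-4) + 0.5883·0 = -2.3534.
u_2 = a_2 + 2.3534·e_1 = (-4.4615, -4.0000, -2.1538, 1.3846).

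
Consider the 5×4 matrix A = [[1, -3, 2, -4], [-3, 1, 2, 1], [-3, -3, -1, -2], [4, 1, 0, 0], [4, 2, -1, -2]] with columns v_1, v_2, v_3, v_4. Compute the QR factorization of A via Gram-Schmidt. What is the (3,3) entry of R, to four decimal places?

v_1 = (1, -3, -3, 4, 4); ‖v_1‖ = 7.1414, so q_1 = (0.1400, -0.4201, -0.4201, 0.5601, 0.5601).
q_1·v_2 = 0.1400·(-3) + (-0.4201)·1 + (-0.4201)·(-3) + 0.5601·1 + 0.5601·2 = 2.1004.
u_2 = v_2 − 2.1004·q_1 = (-3.2941, 1.8824, -2.1176, -0.1765, 0.8235).
‖u_2‖ = 4.4259, so q_2 = (-0.7443, 0.4253, -0.4785, -0.0399, 0.1861).
q_1·v_3 = 0.1400·2 + (-0.4201)·2 + (-0.4201)·(-1) + 0.5601·0 + 0.5601·(-1) = -0.7001; q_2·v_3 = (-0.7443)·2 + 0.4253·2 + (-0.4785)·(-1) + (-0.0399)·0 + 0.1861·(-1) = -0.3456.
u_3 = v_3 + 0.7001·q_1 + 0.3456·q_2 = (1.8408, 1.8529, -1.4595, 0.3784, -0.5435).
r_{33} = ‖u_3‖ = 3.0644.

r_{33} = 3.0644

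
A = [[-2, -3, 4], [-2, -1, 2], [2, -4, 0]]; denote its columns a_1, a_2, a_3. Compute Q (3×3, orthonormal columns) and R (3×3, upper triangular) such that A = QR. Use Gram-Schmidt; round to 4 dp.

Q = [[-0.5774, -0.5883, 0.5661], [-0.5774, -0.1961, -0.7926], [0.5774, -0.7845, -0.2265]], R = [[3.4641, 0.0000, -3.4641], [0.0000, 5.0990, -2.7456], [0.0000, 0.0000, 0.6794]]

a_1 = (-2, -2, 2); ‖a_1‖ = 3.4641, so q_1 = (-0.5774, -0.5774, 0.5774).
q_1·a_2 = (-0.5774)·(-3) + (-0.5774)·(-1) + 0.5774·(-4) = 0.0000.
u_2 = a_2 + 0.0000·q_1 = (-3.0000, -1.0000, -4.0000).
‖u_2‖ = 5.0990, so q_2 = (-0.5883, -0.1961, -0.7845).
q_1·a_3 = (-0.5774)·4 + (-0.5774)·2 + 0.5774·0 = -3.4641; q_2·a_3 = (-0.5883)·4 + (-0.1961)·2 + (-0.7845)·0 = -2.7456.
u_3 = a_3 + 3.4641·q_1 + 2.7456·q_2 = (0.3846, -0.5385, -0.1538).
‖u_3‖ = 0.6794, so q_3 = (0.5661, -0.7926, -0.2265).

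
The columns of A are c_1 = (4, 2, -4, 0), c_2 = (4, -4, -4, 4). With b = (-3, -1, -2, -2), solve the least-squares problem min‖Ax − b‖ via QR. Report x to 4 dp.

x = (-0.1111, -0.0833)

c_1 = (4, 2, -4, 0); ‖c_1‖ = 6.0000, so e_1 = (0.6667, 0.3333, -0.6667, 0.0000).
e_1·c_2 = 0.6667·4 + 0.3333·(-4) + (-0.6667)·(-4) + 0.0000·4 = 4.0000.
u_2 = c_2 − 4.0000·e_1 = (1.3333, -5.3333, -1.3333, 4.0000).
‖u_2‖ = 6.9282, so e_2 = (0.1925, -0.7698, -0.1925, 0.5774).
Qᵀb = (-1.0000, -0.5774).
Back-substitute: x_2 = -0.5774/6.9282 = -0.0833.
x_1 = (-1.0000 − 4.0000·(-0.0833))/6.0000 = -0.1111.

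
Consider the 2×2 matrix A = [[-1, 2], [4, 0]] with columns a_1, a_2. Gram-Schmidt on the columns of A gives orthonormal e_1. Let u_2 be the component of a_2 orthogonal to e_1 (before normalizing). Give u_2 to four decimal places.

a_1 = (-1, 4); ‖a_1‖ = 4.1231, so e_1 = (-0.2425, 0.9701).
e_1·a_2 = (-0.2425)·2 + 0.9701·0 = -0.4851.
u_2 = a_2 + 0.4851·e_1 = (1.8824, 0.4706).

u_2 = (1.8824, 0.4706)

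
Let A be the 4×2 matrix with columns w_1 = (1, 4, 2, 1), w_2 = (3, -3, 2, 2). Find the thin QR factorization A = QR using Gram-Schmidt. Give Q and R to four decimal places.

w_1 = (1, 4, 2, 1); ‖w_1‖ = 4.6904, so q_1 = (0.2132, 0.8528, 0.4264, 0.2132).
q_1·w_2 = 0.2132·3 + 0.8528·(-3) + 0.4264·2 + 0.2132·2 = -0.6396.
u_2 = w_2 + 0.6396·q_1 = (3.1364, -2.4545, 2.2727, 2.1364).
‖u_2‖ = 5.0587, so q_2 = (0.6200, -0.4852, 0.4493, 0.4223).

Q = [[0.2132, 0.6200], [0.8528, -0.4852], [0.4264, 0.4493], [0.2132, 0.4223]], R = [[4.6904, -0.6396], [0.0000, 5.0587]]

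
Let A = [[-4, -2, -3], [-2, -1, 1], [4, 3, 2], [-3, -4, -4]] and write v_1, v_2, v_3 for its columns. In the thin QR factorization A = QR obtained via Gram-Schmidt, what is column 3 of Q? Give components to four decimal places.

q_1 = v_1/‖v_1‖ = (-4, -2, 4, -3)/6.7082 = (-0.5963, -0.2981, 0.5963, -0.4472).
r_{12} = q_1·v_2 = 5.0684.
u_2 = v_2 − 5.0684·q_1 = (1.0222, 0.5111, -0.0222, -1.7333).
‖u_2‖ = 2.0763, so q_2 = (0.4923, 0.2462, -0.0107, -0.8348).
r_{13} = q_1·v_3 = 4.4721; r_{23} = q_2·v_3 = 2.0870.
u_3 = v_3 − 4.4721·q_1 − 2.0870·q_2 = (-1.3608, 1.8196, -0.6443, -0.2577).
‖u_3‖ = 2.3758, so q_3 = (-0.5728, 0.7659, -0.2712, -0.1085).

q_3 = (-0.5728, 0.7659, -0.2712, -0.1085)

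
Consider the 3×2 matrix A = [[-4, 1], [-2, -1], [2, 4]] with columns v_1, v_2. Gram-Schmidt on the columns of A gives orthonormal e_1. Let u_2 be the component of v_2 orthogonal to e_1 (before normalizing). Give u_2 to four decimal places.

u_2 = (2.0000, -0.5000, 3.5000)

v_1 = (-4, -2, 2); ‖v_1‖ = 4.8990, so e_1 = (-0.8165, -0.4082, 0.4082).
e_1·v_2 = (-0.8165)·1 + (-0.4082)·(-1) + 0.4082·4 = 1.2247.
u_2 = v_2 − 1.2247·e_1 = (2.0000, -0.5000, 3.5000).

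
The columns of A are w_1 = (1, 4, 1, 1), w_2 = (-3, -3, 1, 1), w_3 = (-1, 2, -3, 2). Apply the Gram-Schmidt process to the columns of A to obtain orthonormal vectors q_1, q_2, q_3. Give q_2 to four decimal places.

w_1 = (1, 4, 1, 1); ‖w_1‖ = 4.3589, so q_1 = (0.2294, 0.9177, 0.2294, 0.2294).
q_1·w_2 = 0.2294·(-3) + 0.9177·(-3) + 0.2294·1 + 0.2294·1 = -2.9824.
u_2 = w_2 + 2.9824·q_1 = (-2.3158, -0.2632, 1.6842, 1.6842).
‖u_2‖ = 3.3325, so q_2 = (-0.6949, -0.0790, 0.5054, 0.5054).

q_2 = (-0.6949, -0.0790, 0.5054, 0.5054)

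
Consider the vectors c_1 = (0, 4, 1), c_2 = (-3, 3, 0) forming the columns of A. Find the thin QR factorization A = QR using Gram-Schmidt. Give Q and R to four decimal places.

q_1 = c_1/‖c_1‖ = (0, 4, 1)/4.1231 = (0.0000, 0.9701, 0.2425).
r_{12} = q_1·c_2 = 2.9104.
u_2 = c_2 − 2.9104·q_1 = (-3.0000, 0.1765, -0.7059).
‖u_2‖ = 3.0870, so q_2 = (-0.9718, 0.0572, -0.2287).

Q = [[0.0000, -0.9718], [0.9701, 0.0572], [0.2425, -0.2287]], R = [[4.1231, 2.9104], [0.0000, 3.0870]]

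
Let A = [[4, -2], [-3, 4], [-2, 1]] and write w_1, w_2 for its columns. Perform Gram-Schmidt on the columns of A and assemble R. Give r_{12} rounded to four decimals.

r_{12} = -4.0853

w_1 = (4, -3, -2); ‖w_1‖ = 5.3852, so q_1 = (0.7428, -0.5571, -0.3714).
r_{12} = q_1·w_2 = -4.0853.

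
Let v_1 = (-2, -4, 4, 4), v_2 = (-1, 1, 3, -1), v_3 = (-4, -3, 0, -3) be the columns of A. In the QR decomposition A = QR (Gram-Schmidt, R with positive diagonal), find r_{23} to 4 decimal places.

r_{23} = 0.9150

v_1 = (-2, -4, 4, 4); ‖v_1‖ = 7.2111, so q_1 = (-0.2774, -0.5547, 0.5547, 0.5547).
q_1·v_2 = (-0.2774)·(-1) + (-0.5547)·1 + 0.5547·3 + 0.5547·(-1) = 0.8321.
u_2 = v_2 − 0.8321·q_1 = (-0.7692, 1.4615, 2.5385, -1.4615).
‖u_2‖ = 3.3627, so q_2 = (-0.2288, 0.4346, 0.7549, -0.4346).
r_{23} = q_2·v_3 = 0.9150.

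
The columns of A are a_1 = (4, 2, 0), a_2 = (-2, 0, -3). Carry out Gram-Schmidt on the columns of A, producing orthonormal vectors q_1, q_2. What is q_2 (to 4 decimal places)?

a_1 = (4, 2, 0); ‖a_1‖ = 4.4721, so q_1 = (0.8944, 0.4472, 0.0000).
q_1·a_2 = 0.8944·(-2) + 0.4472·0 + 0.0000·(-3) = -1.7889.
u_2 = a_2 + 1.7889·q_1 = (-0.4000, 0.8000, -3.0000).
‖u_2‖ = 3.1305, so q_2 = (-0.1278, 0.2556, -0.9583).

q_2 = (-0.1278, 0.2556, -0.9583)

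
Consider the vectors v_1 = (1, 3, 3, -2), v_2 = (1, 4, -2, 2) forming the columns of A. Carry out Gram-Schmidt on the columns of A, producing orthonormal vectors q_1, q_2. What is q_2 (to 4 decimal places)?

q_2 = (0.1753, 0.7275, -0.4820, 0.4558)

v_1 = (1, 3, 3, -2); ‖v_1‖ = 4.7958, so q_1 = (0.2085, 0.6255, 0.6255, -0.4170).
q_1·v_2 = 0.2085·1 + 0.6255·4 + 0.6255·(-2) + (-0.4170)·2 = 0.6255.
u_2 = v_2 − 0.6255·q_1 = (0.8696, 3.6087, -2.3913, 2.2609).
‖u_2‖ = 4.9607, so q_2 = (0.1753, 0.7275, -0.4820, 0.4558).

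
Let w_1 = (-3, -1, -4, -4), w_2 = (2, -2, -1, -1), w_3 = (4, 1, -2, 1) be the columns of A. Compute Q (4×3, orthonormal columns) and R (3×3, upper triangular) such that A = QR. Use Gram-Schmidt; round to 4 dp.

Q = [[-0.4629, 0.7370, 0.4033], [-0.1543, -0.6142, 0.6337], [-0.6172, -0.1996, -0.6364], [-0.6172, -0.1996, 0.1755]], R = [[6.4807, 0.6172, -1.3887], [0.0000, 3.1015, 2.5334], [0.0000, 0.0000, 3.6951]]

q_1 = w_1/‖w_1‖ = (-3, -1, -4, -4)/6.4807 = (-0.4629, -0.1543, -0.6172, -0.6172).
r_{12} = q_1·w_2 = 0.6172.
u_2 = w_2 − 0.6172·q_1 = (2.2857, -1.9048, -0.6190, -0.6190).
‖u_2‖ = 3.1015, so q_2 = (0.7370, -0.6142, -0.1996, -0.1996).
r_{13} = q_1·w_3 = -1.3887; r_{23} = q_2·w_3 = 2.5334.
u_3 = w_3 + 1.3887·q_1 − 2.5334·q_2 = (1.4901, 2.3416, -2.3515, 0.6485).
‖u_3‖ = 3.6951, so q_3 = (0.4033, 0.6337, -0.6364, 0.1755).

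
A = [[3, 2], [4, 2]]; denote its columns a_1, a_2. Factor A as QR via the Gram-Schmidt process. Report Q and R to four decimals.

a_1 = (3, 4); ‖a_1‖ = 5.0000, so e_1 = (0.6000, 0.8000).
e_1·a_2 = 0.6000·2 + 0.8000·2 = 2.8000.
u_2 = a_2 − 2.8000·e_1 = (0.3200, -0.2400).
‖u_2‖ = 0.4000, so e_2 = (0.8000, -0.6000).

Q = [[0.6000, 0.8000], [0.8000, -0.6000]], R = [[5.0000, 2.8000], [0.0000, 0.4000]]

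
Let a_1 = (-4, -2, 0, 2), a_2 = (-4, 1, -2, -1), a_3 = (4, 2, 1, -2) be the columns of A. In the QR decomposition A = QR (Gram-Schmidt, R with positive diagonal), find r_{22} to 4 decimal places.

a_1 = (-4, -2, 0, 2); ‖a_1‖ = 4.8990, so e_1 = (-0.8165, -0.4082, 0.0000, 0.4082).
e_1·a_2 = (-0.8165)·(-4) + (-0.4082)·1 + 0.0000·(-2) + 0.4082·(-1) = 2.4495.
u_2 = a_2 − 2.4495·e_1 = (-2.0000, 2.0000, -2.0000, -2.0000).
r_{22} = ‖u_2‖ = 4.0000.

r_{22} = 4.0000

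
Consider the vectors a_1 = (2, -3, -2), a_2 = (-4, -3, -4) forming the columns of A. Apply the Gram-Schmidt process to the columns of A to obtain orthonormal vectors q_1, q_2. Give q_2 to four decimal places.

q_1 = a_1/‖a_1‖ = (2, -3, -2)/4.1231 = (0.4851, -0.7276, -0.4851).
r_{12} = q_1·a_2 = 2.1828.
u_2 = a_2 − 2.1828·q_1 = (-5.0588, -1.4118, -2.9412).
‖u_2‖ = 6.0196, so q_2 = (-0.8404, -0.2345, -0.4886).

q_2 = (-0.8404, -0.2345, -0.4886)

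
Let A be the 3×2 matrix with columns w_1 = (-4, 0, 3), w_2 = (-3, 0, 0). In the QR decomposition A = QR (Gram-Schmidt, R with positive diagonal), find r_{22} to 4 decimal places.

w_1 = (-4, 0, 3); ‖w_1‖ = 5.0000, so q_1 = (-0.8000, 0.0000, 0.6000).
q_1·w_2 = (-0.8000)·(-3) + 0.0000·0 + 0.6000·0 = 2.4000.
u_2 = w_2 − 2.4000·q_1 = (-1.0800, 0.0000, -1.4400).
r_{22} = ‖u_2‖ = 1.8000.

r_{22} = 1.8000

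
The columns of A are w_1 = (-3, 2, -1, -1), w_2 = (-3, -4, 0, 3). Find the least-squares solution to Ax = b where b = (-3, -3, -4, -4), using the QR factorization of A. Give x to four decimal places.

q_1 = w_1/‖w_1‖ = (-3, 2, -1, -1)/3.8730 = (-0.7746, 0.5164, -0.2582, -0.2582).
r_{12} = q_1·w_2 = -0.5164.
u_2 = w_2 + 0.5164·q_1 = (-3.4000, -3.7333, -0.1333, 2.8667).
‖u_2‖ = 5.8080, so q_2 = (-0.5854, -0.6428, -0.0230, 0.4936).
Qᵀb = (2.8402, 1.8021).
Back-substitute: x_2 = 1.8021/5.8080 = 0.3103.
x_1 = (2.8402 + 0.5164·0.3103)/3.8730 = 0.7747.

x = (0.7747, 0.3103)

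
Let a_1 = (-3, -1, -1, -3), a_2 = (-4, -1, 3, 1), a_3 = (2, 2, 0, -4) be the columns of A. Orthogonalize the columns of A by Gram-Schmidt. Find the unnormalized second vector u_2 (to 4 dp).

e_1 = a_1/‖a_1‖ = (-3, -1, -1, -3)/4.4721 = (-0.6708, -0.2236, -0.2236, -0.6708).
r_{12} = e_1·a_2 = 1.5652.
u_2 = a_2 − 1.5652·e_1 = (-2.9500, -0.6500, 3.3500, 2.0500).

u_2 = (-2.9500, -0.6500, 3.3500, 2.0500)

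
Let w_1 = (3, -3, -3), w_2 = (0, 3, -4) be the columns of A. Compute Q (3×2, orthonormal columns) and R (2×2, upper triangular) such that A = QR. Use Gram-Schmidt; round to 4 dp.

q_1 = w_1/‖w_1‖ = (3, -3, -3)/5.1962 = (0.5774, -0.5774, -0.5774).
r_{12} = q_1·w_2 = 0.5774.
u_2 = w_2 − 0.5774·q_1 = (-0.3333, 3.3333, -3.6667).
‖u_2‖ = 4.9666, so q_2 = (-0.0671, 0.6712, -0.7383).

Q = [[0.5774, -0.0671], [-0.5774, 0.6712], [-0.5774, -0.7383]], R = [[5.1962, 0.5774], [0.0000, 4.9666]]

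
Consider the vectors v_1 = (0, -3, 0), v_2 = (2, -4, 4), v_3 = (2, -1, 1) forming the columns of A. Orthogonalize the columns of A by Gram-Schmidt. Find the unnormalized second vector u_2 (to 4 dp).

u_2 = (2.0000, 0.0000, 4.0000)

q_1 = v_1/‖v_1‖ = (0, -3, 0)/3.0000 = (0.0000, -1.0000, 0.0000).
r_{12} = q_1·v_2 = 4.0000.
u_2 = v_2 − 4.0000·q_1 = (2.0000, 0.0000, 4.0000).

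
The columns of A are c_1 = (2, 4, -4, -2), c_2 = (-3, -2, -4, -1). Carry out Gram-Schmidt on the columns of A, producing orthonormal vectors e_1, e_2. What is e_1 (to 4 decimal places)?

e_1 = (0.3162, 0.6325, -0.6325, -0.3162)

e_1 = c_1/‖c_1‖ = (2, 4, -4, -2)/6.3246 = (0.3162, 0.6325, -0.6325, -0.3162).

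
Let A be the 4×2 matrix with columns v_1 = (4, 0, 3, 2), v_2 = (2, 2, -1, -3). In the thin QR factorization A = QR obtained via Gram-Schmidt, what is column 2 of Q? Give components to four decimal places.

q_2 = (0.5044, 0.4719, -0.2115, -0.6915)

v_1 = (4, 0, 3, 2); ‖v_1‖ = 5.3852, so q_1 = (0.7428, 0.0000, 0.5571, 0.3714).
q_1·v_2 = 0.7428·2 + 0.0000·2 + 0.5571·(-1) + 0.3714·(-3) = -0.1857.
u_2 = v_2 + 0.1857·q_1 = (2.1379, 2.0000, -0.8966, -2.9310).
‖u_2‖ = 4.2386, so q_2 = (0.5044, 0.4719, -0.2115, -0.6915).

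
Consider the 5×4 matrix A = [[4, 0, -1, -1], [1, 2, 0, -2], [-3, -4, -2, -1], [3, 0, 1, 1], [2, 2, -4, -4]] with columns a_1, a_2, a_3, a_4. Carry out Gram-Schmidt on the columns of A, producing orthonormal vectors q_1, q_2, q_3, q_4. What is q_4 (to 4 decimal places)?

q_1 = a_1/‖a_1‖ = (4, 1, -3, 3, 2)/6.2450 = (0.6405, 0.1601, -0.4804, 0.4804, 0.3203).
r_{12} = q_1·a_2 = 2.8823.
u_2 = a_2 − 2.8823·q_1 = (-1.8462, 1.5385, -2.6154, -1.3846, 1.0769).
‖u_2‖ = 3.9614, so q_2 = (-0.4660, 0.3884, -0.6602, -0.3495, 0.2719).
r_{13} = q_1·a_3 = -0.4804; r_{23} = q_2·a_3 = 0.3495.
u_3 = a_3 + 0.4804·q_1 − 0.3495·q_2 = (-0.5294, -0.0588, -2.0000, 1.3529, -3.9412).
‖u_3‖ = 4.6526, so q_3 = (-0.1138, -0.0126, -0.4299, 0.2908, -0.8471).
r_{14} = q_1·a_4 = -1.2810; r_{24} = q_2·a_4 = -1.0874; r_{34} = q_3·a_4 = 4.2481.
u_4 = a_4 + 1.2810·q_1 + 1.0874·q_2 − 4.2481·q_3 = (-0.2029, -1.3188, -0.5072, 0.0000, 0.3043).
‖u_4‖ = 1.4596, so q_4 = (-0.1390, -0.9036, -0.3475, 0.0000, 0.2085).

q_4 = (-0.1390, -0.9036, -0.3475, 0.0000, 0.2085)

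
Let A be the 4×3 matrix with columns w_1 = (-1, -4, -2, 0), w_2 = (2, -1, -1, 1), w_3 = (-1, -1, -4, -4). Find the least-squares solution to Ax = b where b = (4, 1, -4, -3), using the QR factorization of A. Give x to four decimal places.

x = (-1.0734, 1.9196, 1.1434)

w_1 = (-1, -4, -2, 0); ‖w_1‖ = 4.5826, so q_1 = (-0.2182, -0.8729, -0.4364, 0.0000).
q_1·w_2 = (-0.2182)·2 + (-0.8729)·(-1) + (-0.4364)·(-1) + 0.0000·1 = 0.8729.
u_2 = w_2 − 0.8729·q_1 = (2.1905, -0.2381, -0.6190, 1.0000).
‖u_2‖ = 2.4976, so q_2 = (0.8770, -0.0953, -0.2479, 0.4004).
q_1·w_3 = (-0.2182)·(-1) + (-0.8729)·(-1) + (-0.4364)·(-4) + 0.0000·(-4) = 2.8368; q_2·w_3 = 0.8770·(-1) + (-0.0953)·(-1) + (-0.2479)·(-4) + 0.4004·(-4) = -1.3918.
u_3 = w_3 − 2.8368·q_1 + 1.3918·q_2 = (0.8397, 1.3435, -3.1069, -3.4427).
‖u_3‖ = 4.9005, so q_3 = (0.1713, 0.2742, -0.6340, -0.7025).
Qᵀb = (0.0000, 3.2031, 5.6031).
Back-substitute: x_3 = 5.6031/4.9005 = 1.1434.
x_2 = (3.2031 + 1.3918·1.1434)/2.4976 = 1.9196.
x_1 = (0.0000 − 0.8729·1.9196 − 2.8368·1.1434)/4.5826 = -1.0734.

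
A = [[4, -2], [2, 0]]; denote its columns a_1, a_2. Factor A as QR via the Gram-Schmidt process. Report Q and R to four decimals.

a_1 = (4, 2); ‖a_1‖ = 4.4721, so e_1 = (0.8944, 0.4472).
e_1·a_2 = 0.8944·(-2) + 0.4472·0 = -1.7889.
u_2 = a_2 + 1.7889·e_1 = (-0.4000, 0.8000).
‖u_2‖ = 0.8944, so e_2 = (-0.4472, 0.8944).

Q = [[0.8944, -0.4472], [0.4472, 0.8944]], R = [[4.4721, -1.7889], [0.0000, 0.8944]]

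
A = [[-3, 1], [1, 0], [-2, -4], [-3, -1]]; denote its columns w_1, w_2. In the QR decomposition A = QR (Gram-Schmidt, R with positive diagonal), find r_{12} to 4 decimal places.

q_1 = w_1/‖w_1‖ = (-3, 1, -2, -3)/4.7958 = (-0.6255, 0.2085, -0.4170, -0.6255).
r_{12} = q_1·w_2 = 1.6681.

r_{12} = 1.6681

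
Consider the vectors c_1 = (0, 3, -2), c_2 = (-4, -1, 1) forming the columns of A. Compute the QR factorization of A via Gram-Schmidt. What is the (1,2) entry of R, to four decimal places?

r_{12} = -1.3868

q_1 = c_1/‖c_1‖ = (0, 3, -2)/3.6056 = (0.0000, 0.8321, -0.5547).
r_{12} = q_1·c_2 = -1.3868.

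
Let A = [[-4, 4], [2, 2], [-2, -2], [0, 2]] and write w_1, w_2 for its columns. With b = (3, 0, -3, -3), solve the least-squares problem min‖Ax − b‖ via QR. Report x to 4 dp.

w_1 = (-4, 2, -2, 0); ‖w_1‖ = 4.8990, so q_1 = (-0.8165, 0.4082, -0.4082, 0.0000).
q_1·w_2 = (-0.8165)·4 + 0.4082·2 + (-0.4082)·(-2) + 0.0000·2 = -1.6330.
u_2 = w_2 + 1.6330·q_1 = (2.6667, 2.6667, -2.6667, 2.0000).
‖u_2‖ = 5.0332, so q_2 = (0.5298, 0.5298, -0.5298, 0.3974).
Qᵀb = (-1.2247, 1.9868).
Back-substitute: x_2 = 1.9868/5.0332 = 0.3947.
x_1 = (-1.2247 + 1.6330·0.3947)/4.8990 = -0.1184.

x = (-0.1184, 0.3947)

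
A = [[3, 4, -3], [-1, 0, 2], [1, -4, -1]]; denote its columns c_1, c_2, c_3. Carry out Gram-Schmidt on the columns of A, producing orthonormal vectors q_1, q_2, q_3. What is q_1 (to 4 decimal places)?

q_1 = (0.9045, -0.3015, 0.3015)

c_1 = (3, -1, 1); ‖c_1‖ = 3.3166, so q_1 = (0.9045, -0.3015, 0.3015).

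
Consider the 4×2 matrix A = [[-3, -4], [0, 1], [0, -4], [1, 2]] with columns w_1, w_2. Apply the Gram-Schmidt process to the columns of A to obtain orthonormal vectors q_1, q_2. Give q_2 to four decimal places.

q_2 = (0.0479, 0.2397, -0.9589, 0.1438)

w_1 = (-3, 0, 0, 1); ‖w_1‖ = 3.1623, so q_1 = (-0.9487, 0.0000, 0.0000, 0.3162).
q_1·w_2 = (-0.9487)·(-4) + 0.0000·1 + 0.0000·(-4) + 0.3162·2 = 4.4272.
u_2 = w_2 − 4.4272·q_1 = (0.2000, 1.0000, -4.0000, 0.6000).
‖u_2‖ = 4.1713, so q_2 = (0.0479, 0.2397, -0.9589, 0.1438).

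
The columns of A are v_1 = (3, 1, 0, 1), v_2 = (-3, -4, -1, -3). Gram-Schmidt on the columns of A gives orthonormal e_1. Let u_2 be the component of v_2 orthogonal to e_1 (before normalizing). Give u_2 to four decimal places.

v_1 = (3, 1, 0, 1); ‖v_1‖ = 3.3166, so e_1 = (0.9045, 0.3015, 0.0000, 0.3015).
e_1·v_2 = 0.9045·(-3) + 0.3015·(-4) + 0.0000·(-1) + 0.3015·(-3) = -4.8242.
u_2 = v_2 + 4.8242·e_1 = (1.3636, -2.5455, -1.0000, -1.5455).

u_2 = (1.3636, -2.5455, -1.0000, -1.5455)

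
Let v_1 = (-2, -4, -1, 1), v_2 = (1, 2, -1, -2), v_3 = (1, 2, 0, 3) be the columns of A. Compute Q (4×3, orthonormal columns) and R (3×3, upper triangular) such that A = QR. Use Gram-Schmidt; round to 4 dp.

v_1 = (-2, -4, -1, 1); ‖v_1‖ = 4.6904, so q_1 = (-0.4264, -0.8528, -0.2132, 0.2132).
q_1·v_2 = (-0.4264)·1 + (-0.8528)·2 + (-0.2132)·(-1) + 0.2132·(-2) = -2.3452.
u_2 = v_2 + 2.3452·q_1 = (0.0000, 0.0000, -1.5000, -1.5000).
‖u_2‖ = 2.1213, so q_2 = (0.0000, 0.0000, -0.7071, -0.7071).
q_1·v_3 = (-0.4264)·1 + (-0.8528)·2 + (-0.2132)·0 + 0.2132·3 = -1.4924; q_2·v_3 = 0.0000·1 + 0.0000·2 + (-0.7071)·0 + (-0.7071)·3 = -2.1213.
u_3 = v_3 + 1.4924·q_1 + 2.1213·q_2 = (0.3636, 0.7273, -1.8182, 1.8182).
‖u_3‖ = 2.6968, so q_3 = (0.1348, 0.2697, -0.6742, 0.6742).

Q = [[-0.4264, 0.0000, 0.1348], [-0.8528, 0.0000, 0.2697], [-0.2132, -0.7071, -0.6742], [0.2132, -0.7071, 0.6742]], R = [[4.6904, -2.3452, -1.4924], [0.0000, 2.1213, -2.1213], [0.0000, 0.0000, 2.6968]]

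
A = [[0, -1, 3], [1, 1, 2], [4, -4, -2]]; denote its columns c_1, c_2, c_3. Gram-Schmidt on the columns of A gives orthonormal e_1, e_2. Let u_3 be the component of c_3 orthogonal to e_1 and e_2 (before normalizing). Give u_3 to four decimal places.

c_1 = (0, 1, 4); ‖c_1‖ = 4.1231, so e_1 = (0.0000, 0.2425, 0.9701).
e_1·c_2 = 0.0000·(-1) + 0.2425·1 + 0.9701·(-4) = -3.6380.
u_2 = c_2 + 3.6380·e_1 = (-1.0000, 1.8824, -0.4706).
‖u_2‖ = 2.1828, so e_2 = (-0.4581, 0.8623, -0.2156).
e_1·c_3 = 0.0000·3 + 0.2425·2 + 0.9701·(-2) = -1.4552; e_2·c_3 = (-0.4581)·3 + 0.8623·2 + (-0.2156)·(-2) = 0.7815.
u_3 = c_3 + 1.4552·e_1 − 0.7815·e_2 = (3.3580, 1.6790, -0.4198).

u_3 = (3.3580, 1.6790, -0.4198)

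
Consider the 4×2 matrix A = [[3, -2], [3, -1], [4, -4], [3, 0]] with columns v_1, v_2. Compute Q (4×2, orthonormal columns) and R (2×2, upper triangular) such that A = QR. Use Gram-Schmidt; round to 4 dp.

v_1 = (3, 3, 4, 3); ‖v_1‖ = 6.5574, so e_1 = (0.4575, 0.4575, 0.6100, 0.4575).
e_1·v_2 = 0.4575·(-2) + 0.4575·(-1) + 0.6100·(-4) + 0.4575·0 = -3.8125.
u_2 = v_2 + 3.8125·e_1 = (-0.2558, 0.7442, -1.6744, 1.7442).
‖u_2‖ = 2.5427, so e_2 = (-0.1006, 0.2927, -0.6585, 0.6860).

Q = [[0.4575, -0.1006], [0.4575, 0.2927], [0.6100, -0.6585], [0.4575, 0.6860]], R = [[6.5574, -3.8125], [0.0000, 2.5427]]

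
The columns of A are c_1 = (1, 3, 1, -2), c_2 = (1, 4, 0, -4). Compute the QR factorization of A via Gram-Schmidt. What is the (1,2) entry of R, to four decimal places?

r_{12} = 5.4222

c_1 = (1, 3, 1, -2); ‖c_1‖ = 3.8730, so e_1 = (0.2582, 0.7746, 0.2582, -0.5164).
r_{12} = e_1·c_2 = 5.4222.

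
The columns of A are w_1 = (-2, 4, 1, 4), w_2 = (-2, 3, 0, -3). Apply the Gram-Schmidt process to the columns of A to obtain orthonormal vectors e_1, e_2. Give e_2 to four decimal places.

w_1 = (-2, 4, 1, 4); ‖w_1‖ = 6.0828, so e_1 = (-0.3288, 0.6576, 0.1644, 0.6576).
e_1·w_2 = (-0.3288)·(-2) + 0.6576·3 + 0.1644·0 + 0.6576·(-3) = 0.6576.
u_2 = w_2 − 0.6576·e_1 = (-1.7838, 2.5676, -0.1081, -3.4324).
‖u_2‖ = 4.6441, so e_2 = (-0.3841, 0.5529, -0.0233, -0.7391).

e_2 = (-0.3841, 0.5529, -0.0233, -0.7391)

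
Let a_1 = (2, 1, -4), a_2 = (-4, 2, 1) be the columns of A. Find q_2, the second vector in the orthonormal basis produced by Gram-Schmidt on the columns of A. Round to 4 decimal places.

a_1 = (2, 1, -4); ‖a_1‖ = 4.5826, so q_1 = (0.4364, 0.2182, -0.8729).
q_1·a_2 = 0.4364·(-4) + 0.2182·2 + (-0.8729)·1 = -2.1822.
u_2 = a_2 + 2.1822·q_1 = (-3.0476, 2.4762, -0.9048).
‖u_2‖ = 4.0297, so q_2 = (-0.7563, 0.6145, -0.2245).

q_2 = (-0.7563, 0.6145, -0.2245)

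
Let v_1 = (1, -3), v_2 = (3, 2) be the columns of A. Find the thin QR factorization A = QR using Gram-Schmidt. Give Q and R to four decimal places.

e_1 = v_1/‖v_1‖ = (1, -3)/3.1623 = (0.3162, -0.9487).
r_{12} = e_1·v_2 = -0.9487.
u_2 = v_2 + 0.9487·e_1 = (3.3000, 1.1000).
‖u_2‖ = 3.4785, so e_2 = (0.9487, 0.3162).

Q = [[0.3162, 0.9487], [-0.9487, 0.3162]], R = [[3.1623, -0.9487], [0.0000, 3.4785]]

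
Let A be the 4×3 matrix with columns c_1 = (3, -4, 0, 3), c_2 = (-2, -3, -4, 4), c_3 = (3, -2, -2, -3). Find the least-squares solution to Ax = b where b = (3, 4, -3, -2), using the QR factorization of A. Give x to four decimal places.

c_1 = (3, -4, 0, 3); ‖c_1‖ = 5.8310, so q_1 = (0.5145, -0.6860, 0.0000, 0.5145).
q_1·c_2 = 0.5145·(-2) + (-0.6860)·(-3) + 0.0000·(-4) + 0.5145·4 = 3.0870.
u_2 = c_2 − 3.0870·q_1 = (-3.5882, -0.8824, -4.0000, 2.4118).
‖u_2‖ = 5.9557, so q_2 = (-0.6025, -0.1482, -0.6716, 0.4049).
q_1·c_3 = 0.5145·3 + (-0.6860)·(-2) + 0.0000·(-2) + 0.5145·(-3) = 1.3720; q_2·c_3 = (-0.6025)·3 + (-0.1482)·(-2) + (-0.6716)·(-2) + 0.4049·(-3) = -1.3828.
u_3 = c_3 − 1.3720·q_1 + 1.3828·q_2 = (1.4610, -1.2637, -2.9287, -3.1459).
‖u_3‖ = 4.7123, so q_3 = (0.3100, -0.2682, -0.6215, -0.6676).
Qᵀb = (-2.2295, -1.1951, 3.0572).
Back-substitute: x_3 = 3.0572/4.7123 = 0.6488.
x_2 = (-1.1951 + 1.3828·0.6488)/5.9557 = -0.0500.
x_1 = (-2.2295 − 3.0870·(-0.0500) − 1.3720·0.6488)/5.8310 = -0.5085.

x = (-0.5085, -0.0500, 0.6488)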